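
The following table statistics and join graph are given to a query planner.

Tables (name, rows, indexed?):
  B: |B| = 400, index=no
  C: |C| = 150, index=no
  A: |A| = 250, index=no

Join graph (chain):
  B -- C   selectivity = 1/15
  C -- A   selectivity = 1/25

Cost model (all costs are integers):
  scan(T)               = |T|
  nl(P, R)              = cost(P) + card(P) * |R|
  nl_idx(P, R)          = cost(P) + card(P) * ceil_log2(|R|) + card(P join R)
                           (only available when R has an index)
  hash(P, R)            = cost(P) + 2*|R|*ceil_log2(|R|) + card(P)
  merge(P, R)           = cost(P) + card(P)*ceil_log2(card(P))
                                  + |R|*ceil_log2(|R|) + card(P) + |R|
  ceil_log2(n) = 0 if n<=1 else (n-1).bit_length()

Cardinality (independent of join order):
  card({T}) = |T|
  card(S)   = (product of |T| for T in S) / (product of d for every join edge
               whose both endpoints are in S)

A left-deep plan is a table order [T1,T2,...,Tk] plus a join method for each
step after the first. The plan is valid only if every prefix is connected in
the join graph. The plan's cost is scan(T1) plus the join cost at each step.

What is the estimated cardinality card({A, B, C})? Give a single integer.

40000

Tables in S: A(250), B(400), C(150)
Edges inside S: B-C(d=15), C-A(d=25)
numerator = 250 * 400 * 150 = 15000000
denominator = 15 * 25 = 375
card(S) = 15000000 / 375 = 40000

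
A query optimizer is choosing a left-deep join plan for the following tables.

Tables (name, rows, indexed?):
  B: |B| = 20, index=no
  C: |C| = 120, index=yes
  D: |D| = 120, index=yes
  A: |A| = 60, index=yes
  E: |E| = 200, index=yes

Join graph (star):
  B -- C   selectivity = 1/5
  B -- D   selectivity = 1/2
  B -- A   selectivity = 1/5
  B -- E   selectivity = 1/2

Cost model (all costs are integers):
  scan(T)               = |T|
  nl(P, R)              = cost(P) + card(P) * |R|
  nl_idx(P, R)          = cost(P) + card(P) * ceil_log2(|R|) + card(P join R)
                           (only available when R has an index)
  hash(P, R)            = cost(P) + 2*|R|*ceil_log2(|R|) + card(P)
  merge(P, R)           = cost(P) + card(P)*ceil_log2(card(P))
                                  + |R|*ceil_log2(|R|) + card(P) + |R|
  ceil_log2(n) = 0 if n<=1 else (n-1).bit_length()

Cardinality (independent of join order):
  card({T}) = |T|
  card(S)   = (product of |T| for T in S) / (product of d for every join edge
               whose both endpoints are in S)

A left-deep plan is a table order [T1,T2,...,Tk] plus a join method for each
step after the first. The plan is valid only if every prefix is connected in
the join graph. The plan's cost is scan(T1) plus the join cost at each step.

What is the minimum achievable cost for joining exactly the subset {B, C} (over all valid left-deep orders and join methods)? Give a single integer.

440

Selinger DP over subsets of {B,C}:
  {B}: scan cost=20, card=20
  {C}: scan cost=120, card=120
  {BC}: card=480; try (B,hash)→440, (C,nl_idx)→640, (C,merge)→1100, (B,merge)→1200, (C,hash)→1720, (C,nl)→2420 …(+1); best=440 via (B,hash)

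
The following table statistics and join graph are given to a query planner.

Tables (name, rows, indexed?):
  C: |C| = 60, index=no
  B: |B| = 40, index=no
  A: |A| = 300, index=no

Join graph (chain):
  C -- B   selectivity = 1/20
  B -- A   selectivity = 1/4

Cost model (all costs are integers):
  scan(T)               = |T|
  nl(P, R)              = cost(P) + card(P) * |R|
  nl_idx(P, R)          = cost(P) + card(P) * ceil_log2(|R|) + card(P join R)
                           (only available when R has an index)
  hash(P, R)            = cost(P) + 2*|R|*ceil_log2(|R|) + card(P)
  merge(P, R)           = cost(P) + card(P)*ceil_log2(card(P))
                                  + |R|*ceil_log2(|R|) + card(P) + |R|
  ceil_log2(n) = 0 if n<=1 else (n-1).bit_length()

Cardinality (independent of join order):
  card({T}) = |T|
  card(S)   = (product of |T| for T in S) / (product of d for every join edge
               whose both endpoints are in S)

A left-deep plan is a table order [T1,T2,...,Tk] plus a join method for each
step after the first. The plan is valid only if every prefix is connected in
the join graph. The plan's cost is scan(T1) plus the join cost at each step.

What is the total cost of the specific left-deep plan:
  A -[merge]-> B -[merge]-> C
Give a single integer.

step 1: scan A: cost=300, card=300
step 2: join B via merge
    card(P join B) = 300*40/(4) = 3000
    cost = 300 + 300*9 + 40*6 + 300 + 40 = 3580
step 3: join C via merge
    card(P join C) = 3000*60/(20) = 9000
    cost = 3580 + 3000*12 + 60*6 + 3000 + 60 = 43000

43000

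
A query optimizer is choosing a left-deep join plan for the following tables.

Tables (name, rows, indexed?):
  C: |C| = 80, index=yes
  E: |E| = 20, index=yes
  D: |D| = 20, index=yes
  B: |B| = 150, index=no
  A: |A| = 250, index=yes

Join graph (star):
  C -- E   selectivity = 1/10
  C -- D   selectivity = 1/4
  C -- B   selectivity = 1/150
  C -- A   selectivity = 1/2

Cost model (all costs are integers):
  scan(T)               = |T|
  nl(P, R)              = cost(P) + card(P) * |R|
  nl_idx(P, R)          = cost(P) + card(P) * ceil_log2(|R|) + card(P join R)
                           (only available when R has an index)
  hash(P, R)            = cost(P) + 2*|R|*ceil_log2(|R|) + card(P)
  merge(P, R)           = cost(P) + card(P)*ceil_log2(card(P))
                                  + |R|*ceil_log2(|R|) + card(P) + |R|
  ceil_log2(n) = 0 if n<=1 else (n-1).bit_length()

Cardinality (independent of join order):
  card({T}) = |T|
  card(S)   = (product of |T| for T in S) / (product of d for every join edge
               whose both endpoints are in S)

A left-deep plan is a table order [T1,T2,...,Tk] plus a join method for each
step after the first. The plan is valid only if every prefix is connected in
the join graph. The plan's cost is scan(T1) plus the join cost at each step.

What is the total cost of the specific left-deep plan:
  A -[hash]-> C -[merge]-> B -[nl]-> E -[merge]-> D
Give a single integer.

673090

step 1: scan A: cost=250, card=250
step 2: join C via hash
    card(P join C) = 250*80/(2) = 10000
    cost = 250 + 2*80*7 + 250 = 1620
step 3: join B via merge
    card(P join B) = 10000*150/(150) = 10000
    cost = 1620 + 10000*14 + 150*8 + 10000 + 150 = 152970
step 4: join E via nl
    card(P join E) = 10000*20/(10) = 20000
    cost = 152970 + 10000*20 = 352970
step 5: join D via merge
    card(P join D) = 20000*20/(4) = 100000
    cost = 352970 + 20000*15 + 20*5 + 20000 + 20 = 673090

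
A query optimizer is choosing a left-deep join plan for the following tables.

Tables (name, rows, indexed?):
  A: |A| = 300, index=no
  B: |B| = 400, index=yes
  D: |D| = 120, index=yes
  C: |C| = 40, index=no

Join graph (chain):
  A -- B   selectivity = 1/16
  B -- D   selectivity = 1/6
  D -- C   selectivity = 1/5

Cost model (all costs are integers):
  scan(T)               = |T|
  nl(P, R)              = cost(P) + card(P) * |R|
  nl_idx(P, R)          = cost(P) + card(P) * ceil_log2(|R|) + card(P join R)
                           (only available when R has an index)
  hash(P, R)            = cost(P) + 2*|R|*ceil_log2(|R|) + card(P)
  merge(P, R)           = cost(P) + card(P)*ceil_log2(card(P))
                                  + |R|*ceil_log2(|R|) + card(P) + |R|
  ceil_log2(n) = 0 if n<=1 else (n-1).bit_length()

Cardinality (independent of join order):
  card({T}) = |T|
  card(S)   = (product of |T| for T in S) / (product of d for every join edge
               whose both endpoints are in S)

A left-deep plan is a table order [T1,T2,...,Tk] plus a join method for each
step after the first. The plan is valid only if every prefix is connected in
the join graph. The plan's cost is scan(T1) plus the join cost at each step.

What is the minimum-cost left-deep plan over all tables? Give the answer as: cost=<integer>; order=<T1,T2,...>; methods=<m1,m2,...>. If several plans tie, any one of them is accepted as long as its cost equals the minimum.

Selinger DP (subsets sized 1..n):
  {A}: scan cost=300, card=300
  {B}: scan cost=400, card=400
  {D}: scan cost=120, card=120
  {C}: scan cost=40, card=40
  {AB}: card=7500; try (A,hash)→6200, (B,merge)→7300, (A,merge)→7400, (B,hash)→7800, (B,nl_idx)→10500, (B,nl)→120300 …(+1); best=6200 via (A,hash)
  {BD}: card=8000; try (D,hash)→2480, (B,merge)→5080, (D,merge)→5360, (B,hash)→7440, (B,nl_idx)→9200, (D,nl_idx)→11200 …(+2); best=2480 via (D,hash)
  {CD}: card=960; try (C,hash)→720, (D,merge)→1280, (D,nl_idx)→1280, (C,merge)→1360, (D,hash)→1760, (D,nl)→4840 …(+1); best=720 via (C,hash)
  {ABD}: card=150000; try (D,hash)→15380, (A,hash)→15880, (D,merge)→112160, (A,merge)→117480, (D,nl_idx)→208700, (D,nl)→906200 …(+1); best=15380 via (D,hash)
  {BCD}: card=64000; try (B,hash)→8880, (C,hash)→10960, (B,merge)→15280, (B,nl_idx)→73360, (C,merge)→114760, (C,nl)→322480 …(+1); best=8880 via (B,hash)
  {ABCD}: card=1200000; try (A,hash)→78280, (C,hash)→165860, (A,merge)→1099880, (C,merge)→2865660, (C,nl)→6015380, (A,nl)→19208880; best=78280 via (A,hash)

cost=78280; order=D,C,B,A; methods=hash,hash,hash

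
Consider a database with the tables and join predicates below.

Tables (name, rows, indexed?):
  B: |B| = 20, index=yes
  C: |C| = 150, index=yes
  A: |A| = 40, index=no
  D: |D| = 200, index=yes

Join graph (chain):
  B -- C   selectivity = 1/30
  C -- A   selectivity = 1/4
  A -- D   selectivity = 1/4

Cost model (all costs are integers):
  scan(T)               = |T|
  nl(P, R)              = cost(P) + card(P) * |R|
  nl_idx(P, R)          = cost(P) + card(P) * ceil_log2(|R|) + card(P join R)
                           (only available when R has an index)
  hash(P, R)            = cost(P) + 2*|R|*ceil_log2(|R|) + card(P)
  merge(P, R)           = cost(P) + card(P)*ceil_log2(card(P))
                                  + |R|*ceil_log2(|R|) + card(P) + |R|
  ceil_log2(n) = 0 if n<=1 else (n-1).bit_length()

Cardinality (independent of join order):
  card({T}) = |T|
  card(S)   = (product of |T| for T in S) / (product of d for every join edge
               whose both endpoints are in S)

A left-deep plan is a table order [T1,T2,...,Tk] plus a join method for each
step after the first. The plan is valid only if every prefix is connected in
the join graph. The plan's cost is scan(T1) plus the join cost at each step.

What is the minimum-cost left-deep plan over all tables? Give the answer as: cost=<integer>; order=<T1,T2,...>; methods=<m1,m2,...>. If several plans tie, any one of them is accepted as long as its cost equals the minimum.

Selinger DP (subsets sized 1..n):
  {B}: scan cost=20, card=20
  {C}: scan cost=150, card=150
  {A}: scan cost=40, card=40
  {D}: scan cost=200, card=200
  {BC}: card=100; try (C,nl_idx)→280, (B,hash)→500, (B,nl_idx)→1000, (C,merge)→1490, (B,merge)→1620, (C,hash)→2440 …(+2); best=280 via (C,nl_idx)
  {AC}: card=1500; try (A,hash)→780, (C,merge)→1670, (A,merge)→1780, (C,nl_idx)→1860, (C,hash)→2480, (C,nl)→6040 …(+1); best=780 via (A,hash)
  {AD}: card=2000; try (A,hash)→880, (D,merge)→2120, (A,merge)→2280, (D,nl_idx)→2360, (D,hash)→3280, (D,nl)→8040 …(+1); best=880 via (A,hash)
  {ABC}: card=1000; try (A,hash)→860, (A,merge)→1360, (B,hash)→2480, (A,nl)→4280, (B,nl_idx)→9280, (B,merge)→18900 …(+1); best=860 via (A,hash)
  {ACD}: card=75000; try (C,hash)→5280, (D,hash)→5480, (D,merge)→20580, (C,merge)→26230, (D,nl_idx)→87780, (C,nl_idx)→91880 …(+2); best=5280 via (C,hash)
  {ABCD}: card=50000; try (D,hash)→5060, (D,merge)→13660, (D,nl_idx)→58860, (B,hash)→80480, (D,nl)→200860, (B,nl_idx)→430280 …(+2); best=5060 via (D,hash)

cost=5060; order=B,C,A,D; methods=nl_idx,hash,hash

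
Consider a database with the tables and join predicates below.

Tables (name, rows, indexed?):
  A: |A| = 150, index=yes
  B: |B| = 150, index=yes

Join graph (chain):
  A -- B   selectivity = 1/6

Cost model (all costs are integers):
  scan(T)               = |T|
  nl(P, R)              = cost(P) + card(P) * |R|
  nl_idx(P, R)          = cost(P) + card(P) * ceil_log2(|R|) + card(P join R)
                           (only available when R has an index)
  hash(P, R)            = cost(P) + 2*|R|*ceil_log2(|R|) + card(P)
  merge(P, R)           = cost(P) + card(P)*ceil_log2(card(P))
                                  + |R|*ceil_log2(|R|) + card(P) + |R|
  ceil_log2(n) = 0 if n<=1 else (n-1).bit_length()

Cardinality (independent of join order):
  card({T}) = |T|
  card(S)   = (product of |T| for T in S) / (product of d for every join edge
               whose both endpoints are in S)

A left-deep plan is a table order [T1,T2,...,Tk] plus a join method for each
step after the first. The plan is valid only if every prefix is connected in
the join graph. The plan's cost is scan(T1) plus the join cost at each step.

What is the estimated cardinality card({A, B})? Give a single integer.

Tables in S: A(150), B(150)
Edges inside S: A-B(d=6)
numerator = 150 * 150 = 22500
denominator = 6 = 6
card(S) = 22500 / 6 = 3750

3750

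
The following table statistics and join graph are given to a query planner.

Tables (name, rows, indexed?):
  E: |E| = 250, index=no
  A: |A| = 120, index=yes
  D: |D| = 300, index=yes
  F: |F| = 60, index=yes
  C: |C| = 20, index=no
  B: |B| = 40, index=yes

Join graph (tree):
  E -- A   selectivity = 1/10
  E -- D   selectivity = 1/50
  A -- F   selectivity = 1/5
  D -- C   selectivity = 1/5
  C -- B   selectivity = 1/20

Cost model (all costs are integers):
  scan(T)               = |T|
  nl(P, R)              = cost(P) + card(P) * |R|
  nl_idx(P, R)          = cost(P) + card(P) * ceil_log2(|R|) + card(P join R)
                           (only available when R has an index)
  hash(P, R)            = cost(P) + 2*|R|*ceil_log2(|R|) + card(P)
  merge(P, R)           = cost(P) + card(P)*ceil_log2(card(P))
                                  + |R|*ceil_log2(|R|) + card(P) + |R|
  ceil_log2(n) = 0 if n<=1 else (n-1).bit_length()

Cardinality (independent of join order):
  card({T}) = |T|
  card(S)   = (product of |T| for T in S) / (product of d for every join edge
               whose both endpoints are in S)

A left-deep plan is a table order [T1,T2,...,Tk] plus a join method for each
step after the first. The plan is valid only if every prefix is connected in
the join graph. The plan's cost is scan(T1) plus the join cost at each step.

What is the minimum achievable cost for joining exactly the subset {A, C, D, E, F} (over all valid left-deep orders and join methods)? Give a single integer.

Selinger DP over subsets of {A,C,D,E,F}:
  {E}: scan cost=250, card=250
  {A}: scan cost=120, card=120
  {D}: scan cost=300, card=300
  {F}: scan cost=60, card=60
  {C}: scan cost=20, card=20
  {AE}: card=3000; try (A,hash)→2180, (E,merge)→3330, (A,merge)→3460, (E,hash)→4240, (A,nl_idx)→5000, (E,nl)→30120 …(+1); best=2180 via (A,hash)
  {DE}: card=1500; try (D,nl_idx)→4000, (E,hash)→4600, (D,merge)→5500, (E,merge)→5550, (D,hash)→5900, (D,nl)→75250 …(+1); best=4000 via (D,nl_idx)
  {AF}: card=1440; try (F,hash)→960, (A,merge)→1440, (F,merge)→1500, (A,hash)→1800, (A,nl_idx)→1920, (F,nl_idx)→2280 …(+2); best=960 via (F,hash)
  {CD}: card=1200; try (C,hash)→800, (D,nl_idx)→1400, (D,merge)→3140, (C,merge)→3420, (D,hash)→5440, (D,nl)→6020 …(+1); best=800 via (C,hash)
  {ADE}: card=18000; try (A,hash)→7180, (D,hash)→10580, (A,merge)→22960, (A,nl_idx)→32500, (D,merge)→44180, (D,nl_idx)→47180 …(+2); best=7180 via (A,hash)
  {AEF}: card=36000; try (F,hash)→5900, (E,hash)→6400, (E,merge)→20490, (F,merge)→41600, (F,nl_idx)→56180, (F,nl)→182180 …(+1); best=5900 via (F,hash)
  {CDE}: card=6000; try (C,hash)→5700, (E,hash)→6000, (E,merge)→17450, (C,merge)→22120, (C,nl)→34000, (E,nl)→300800; best=5700 via (C,hash)
  {ADEF}: card=216000; try (F,hash)→25900, (D,hash)→47300, (F,merge)→295600, (F,nl_idx)→331180, (D,nl_idx)→545900, (D,merge)→620900 …(+2); best=25900 via (F,hash)
  {ACDE}: card=72000; try (A,hash)→13380, (C,hash)→25380, (A,merge)→90660, (A,nl_idx)→119700, (C,merge)→295300, (C,nl)→367180 …(+1); best=13380 via (A,hash)
  {ACDEF}: card=864000; try (F,hash)→86100, (C,hash)→242100, (F,nl_idx)→1309380, (F,merge)→1309800, (C,merge)→4130020, (F,nl)→4333380 …(+1); best=86100 via (F,hash)

86100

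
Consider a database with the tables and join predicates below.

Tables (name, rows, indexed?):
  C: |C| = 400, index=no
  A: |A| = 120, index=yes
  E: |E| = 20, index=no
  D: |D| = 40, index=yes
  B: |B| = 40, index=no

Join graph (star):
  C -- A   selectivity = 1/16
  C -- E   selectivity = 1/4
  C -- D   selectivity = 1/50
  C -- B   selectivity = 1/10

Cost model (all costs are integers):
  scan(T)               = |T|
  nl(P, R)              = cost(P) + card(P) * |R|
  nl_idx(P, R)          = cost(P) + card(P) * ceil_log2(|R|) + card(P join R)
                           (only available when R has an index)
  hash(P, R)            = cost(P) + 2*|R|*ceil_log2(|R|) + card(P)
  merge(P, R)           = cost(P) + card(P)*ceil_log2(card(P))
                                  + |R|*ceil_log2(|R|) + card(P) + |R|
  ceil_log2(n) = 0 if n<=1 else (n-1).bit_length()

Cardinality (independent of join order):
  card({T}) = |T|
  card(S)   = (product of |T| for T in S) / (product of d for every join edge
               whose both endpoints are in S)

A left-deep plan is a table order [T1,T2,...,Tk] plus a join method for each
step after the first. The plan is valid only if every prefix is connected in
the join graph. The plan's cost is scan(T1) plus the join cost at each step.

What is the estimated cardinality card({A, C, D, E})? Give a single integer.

12000

Tables in S: A(120), C(400), D(40), E(20)
Edges inside S: C-A(d=16), C-E(d=4), C-D(d=50)
numerator = 120 * 400 * 40 * 20 = 38400000
denominator = 16 * 4 * 50 = 3200
card(S) = 38400000 / 3200 = 12000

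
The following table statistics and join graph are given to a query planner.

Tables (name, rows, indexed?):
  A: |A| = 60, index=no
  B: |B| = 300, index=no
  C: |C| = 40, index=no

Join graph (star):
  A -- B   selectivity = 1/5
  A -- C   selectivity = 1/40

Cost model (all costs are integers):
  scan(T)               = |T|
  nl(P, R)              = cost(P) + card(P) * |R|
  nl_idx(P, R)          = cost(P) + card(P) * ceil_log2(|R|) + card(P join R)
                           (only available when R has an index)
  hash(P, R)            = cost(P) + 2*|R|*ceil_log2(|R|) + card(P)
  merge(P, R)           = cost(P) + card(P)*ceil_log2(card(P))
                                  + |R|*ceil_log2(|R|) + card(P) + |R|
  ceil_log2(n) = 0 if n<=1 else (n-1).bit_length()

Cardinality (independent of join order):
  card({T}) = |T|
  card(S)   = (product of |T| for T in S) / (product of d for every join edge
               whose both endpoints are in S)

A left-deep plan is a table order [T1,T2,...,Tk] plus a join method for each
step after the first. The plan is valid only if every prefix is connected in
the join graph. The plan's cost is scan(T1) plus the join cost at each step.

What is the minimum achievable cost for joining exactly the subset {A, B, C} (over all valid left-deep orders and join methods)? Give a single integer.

4020

Selinger DP over subsets of {A,B,C}:
  {A}: scan cost=60, card=60
  {B}: scan cost=300, card=300
  {C}: scan cost=40, card=40
  {AB}: card=3600; try (A,hash)→1320, (B,merge)→3480, (A,merge)→3720, (B,hash)→5520, (B,nl)→18060, (A,nl)→18300; best=1320 via (A,hash)
  {AC}: card=60; try (C,hash)→600, (A,merge)→740, (C,merge)→760, (A,hash)→800, (A,nl)→2440, (C,nl)→2460; best=600 via (C,hash)
  {ABC}: card=3600; try (B,merge)→4020, (C,hash)→5400, (B,hash)→6060, (B,nl)→18600, (C,merge)→48400, (C,nl)→145320; best=4020 via (B,merge)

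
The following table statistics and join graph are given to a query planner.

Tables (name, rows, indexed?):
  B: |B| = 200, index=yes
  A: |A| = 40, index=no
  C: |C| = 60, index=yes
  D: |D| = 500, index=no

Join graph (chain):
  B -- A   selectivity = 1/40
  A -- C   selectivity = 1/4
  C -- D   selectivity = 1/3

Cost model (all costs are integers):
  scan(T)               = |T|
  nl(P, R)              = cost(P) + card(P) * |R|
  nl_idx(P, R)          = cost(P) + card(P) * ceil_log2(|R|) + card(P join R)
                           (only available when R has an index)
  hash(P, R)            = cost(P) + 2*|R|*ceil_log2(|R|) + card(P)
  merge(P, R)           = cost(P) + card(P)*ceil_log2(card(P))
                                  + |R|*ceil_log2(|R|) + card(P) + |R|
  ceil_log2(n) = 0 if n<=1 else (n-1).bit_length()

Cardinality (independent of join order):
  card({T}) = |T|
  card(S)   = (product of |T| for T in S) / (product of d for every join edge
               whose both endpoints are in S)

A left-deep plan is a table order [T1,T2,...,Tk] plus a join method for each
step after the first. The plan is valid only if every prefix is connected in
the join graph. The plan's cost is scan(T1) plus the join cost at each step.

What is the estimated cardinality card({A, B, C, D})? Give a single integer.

500000

Tables in S: A(40), B(200), C(60), D(500)
Edges inside S: B-A(d=40), A-C(d=4), C-D(d=3)
numerator = 40 * 200 * 60 * 500 = 240000000
denominator = 40 * 4 * 3 = 480
card(S) = 240000000 / 480 = 500000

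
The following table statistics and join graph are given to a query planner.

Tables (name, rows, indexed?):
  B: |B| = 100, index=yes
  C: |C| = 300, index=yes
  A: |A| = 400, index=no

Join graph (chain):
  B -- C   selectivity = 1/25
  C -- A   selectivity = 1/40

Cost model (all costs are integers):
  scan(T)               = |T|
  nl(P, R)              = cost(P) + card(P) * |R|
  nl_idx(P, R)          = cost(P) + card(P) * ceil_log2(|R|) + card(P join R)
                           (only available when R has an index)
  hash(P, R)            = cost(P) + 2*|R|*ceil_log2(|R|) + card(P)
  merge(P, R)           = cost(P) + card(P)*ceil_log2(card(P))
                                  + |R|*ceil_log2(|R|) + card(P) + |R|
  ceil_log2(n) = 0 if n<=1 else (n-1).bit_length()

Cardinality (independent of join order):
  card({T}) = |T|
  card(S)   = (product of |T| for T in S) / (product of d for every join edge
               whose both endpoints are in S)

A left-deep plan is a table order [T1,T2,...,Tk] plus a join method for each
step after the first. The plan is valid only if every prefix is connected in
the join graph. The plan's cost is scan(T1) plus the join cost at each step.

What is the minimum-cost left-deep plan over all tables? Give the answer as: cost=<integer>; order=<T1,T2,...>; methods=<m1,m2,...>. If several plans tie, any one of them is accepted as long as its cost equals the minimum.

cost=10400; order=C,B,A; methods=hash,hash

Selinger DP (subsets sized 1..n):
  {B}: scan cost=100, card=100
  {C}: scan cost=300, card=300
  {A}: scan cost=400, card=400
  {BC}: card=1200; try (B,hash)→2000, (C,nl_idx)→2200, (B,nl_idx)→3600, (C,merge)→3900, (B,merge)→4100, (C,hash)→5600 …(+2); best=2000 via (B,hash)
  {AC}: card=3000; try (C,hash)→6200, (C,nl_idx)→7000, (A,merge)→7300, (C,merge)→7400, (A,hash)→7800, (A,nl)→120300 …(+1); best=6200 via (C,hash)
  {ABC}: card=12000; try (A,hash)→10400, (B,hash)→10600, (A,merge)→20400, (B,nl_idx)→39200, (B,merge)→46000, (B,nl)→306200 …(+1); best=10400 via (A,hash)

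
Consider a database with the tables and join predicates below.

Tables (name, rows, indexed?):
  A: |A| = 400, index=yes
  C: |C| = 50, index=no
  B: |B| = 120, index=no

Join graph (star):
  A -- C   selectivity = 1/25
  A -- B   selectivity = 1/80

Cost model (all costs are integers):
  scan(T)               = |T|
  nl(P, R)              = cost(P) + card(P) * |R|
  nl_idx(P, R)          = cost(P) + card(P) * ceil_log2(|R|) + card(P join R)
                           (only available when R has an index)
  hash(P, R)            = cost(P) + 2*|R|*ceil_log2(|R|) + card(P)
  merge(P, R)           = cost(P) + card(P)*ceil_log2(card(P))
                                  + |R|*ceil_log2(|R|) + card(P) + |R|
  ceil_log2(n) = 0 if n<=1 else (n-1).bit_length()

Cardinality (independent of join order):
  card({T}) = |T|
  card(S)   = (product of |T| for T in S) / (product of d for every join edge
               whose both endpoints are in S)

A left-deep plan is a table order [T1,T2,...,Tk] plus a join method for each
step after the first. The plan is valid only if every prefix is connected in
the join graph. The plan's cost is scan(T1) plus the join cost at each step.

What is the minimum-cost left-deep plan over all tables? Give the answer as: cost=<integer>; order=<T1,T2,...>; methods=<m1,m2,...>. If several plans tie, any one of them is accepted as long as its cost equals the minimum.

cost=3000; order=B,A,C; methods=nl_idx,hash

Selinger DP (subsets sized 1..n):
  {A}: scan cost=400, card=400
  {C}: scan cost=50, card=50
  {B}: scan cost=120, card=120
  {AC}: card=800; try (A,nl_idx)→1300, (C,hash)→1400, (A,merge)→4400, (C,merge)→4750, (A,hash)→7300, (A,nl)→20050 …(+1); best=1300 via (A,nl_idx)
  {AB}: card=600; try (A,nl_idx)→1800, (B,hash)→2480, (A,merge)→5080, (B,merge)→5360, (A,hash)→7440, (A,nl)→48120 …(+1); best=1800 via (A,nl_idx)
  {ABC}: card=1200; try (C,hash)→3000, (B,hash)→3780, (C,merge)→8750, (B,merge)→11060, (C,nl)→31800, (B,nl)→97300; best=3000 via (C,hash)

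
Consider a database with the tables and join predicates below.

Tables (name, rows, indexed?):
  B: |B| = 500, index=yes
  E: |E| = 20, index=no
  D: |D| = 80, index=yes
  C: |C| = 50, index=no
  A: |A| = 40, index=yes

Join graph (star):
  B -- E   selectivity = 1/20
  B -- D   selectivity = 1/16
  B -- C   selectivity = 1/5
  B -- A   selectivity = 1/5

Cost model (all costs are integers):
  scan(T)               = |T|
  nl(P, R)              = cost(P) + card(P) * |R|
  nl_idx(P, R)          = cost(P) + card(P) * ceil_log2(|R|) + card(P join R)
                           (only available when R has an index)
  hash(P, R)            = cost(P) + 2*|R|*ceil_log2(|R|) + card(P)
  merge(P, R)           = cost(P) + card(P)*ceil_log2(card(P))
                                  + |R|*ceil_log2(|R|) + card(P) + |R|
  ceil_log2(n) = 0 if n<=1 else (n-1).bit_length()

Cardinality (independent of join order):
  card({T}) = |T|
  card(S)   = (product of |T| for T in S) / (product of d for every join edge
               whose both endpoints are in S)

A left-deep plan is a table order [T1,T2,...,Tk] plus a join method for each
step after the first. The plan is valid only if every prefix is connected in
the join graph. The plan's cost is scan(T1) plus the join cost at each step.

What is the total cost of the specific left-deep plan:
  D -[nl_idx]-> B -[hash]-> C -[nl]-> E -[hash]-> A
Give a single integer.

531880

step 1: scan D: cost=80, card=80
step 2: join B via nl_idx
    card(P join B) = 80*500/(16) = 2500
    cost = 80 + 80*9 + 2500 = 3300
step 3: join C via hash
    card(P join C) = 2500*50/(5) = 25000
    cost = 3300 + 2*50*6 + 2500 = 6400
step 4: join E via nl
    card(P join E) = 25000*20/(20) = 25000
    cost = 6400 + 25000*20 = 506400
step 5: join A via hash
    card(P join A) = 25000*40/(5) = 200000
    cost = 506400 + 2*40*6 + 25000 = 531880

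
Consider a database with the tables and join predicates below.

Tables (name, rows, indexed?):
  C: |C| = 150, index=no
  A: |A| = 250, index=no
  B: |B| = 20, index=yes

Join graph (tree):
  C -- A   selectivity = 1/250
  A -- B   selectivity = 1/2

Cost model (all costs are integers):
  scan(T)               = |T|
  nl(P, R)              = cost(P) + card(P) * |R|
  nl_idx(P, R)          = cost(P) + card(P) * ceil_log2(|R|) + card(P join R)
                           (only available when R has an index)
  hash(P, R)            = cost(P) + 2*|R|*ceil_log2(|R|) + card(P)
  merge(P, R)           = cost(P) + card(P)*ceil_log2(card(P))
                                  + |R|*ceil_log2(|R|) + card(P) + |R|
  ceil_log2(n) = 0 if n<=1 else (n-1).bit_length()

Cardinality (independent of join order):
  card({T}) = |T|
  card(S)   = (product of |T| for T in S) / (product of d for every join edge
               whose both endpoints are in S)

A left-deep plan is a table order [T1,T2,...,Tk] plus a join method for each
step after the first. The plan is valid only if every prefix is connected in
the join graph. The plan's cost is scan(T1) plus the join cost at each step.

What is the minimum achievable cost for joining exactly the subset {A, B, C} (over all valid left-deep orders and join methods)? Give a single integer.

3250

Selinger DP over subsets of {A,B,C}:
  {C}: scan cost=150, card=150
  {A}: scan cost=250, card=250
  {B}: scan cost=20, card=20
  {AC}: card=150; try (C,hash)→2900, (A,merge)→3750, (C,merge)→3850, (A,hash)→4300, (A,nl)→37650, (C,nl)→37750; best=2900 via (C,hash)
  {AB}: card=2500; try (B,hash)→700, (A,merge)→2390, (B,merge)→2620, (B,nl_idx)→4000, (A,hash)→4040, (A,nl)→5020 …(+1); best=700 via (B,hash)
  {ABC}: card=1500; try (B,hash)→3250, (B,merge)→4370, (B,nl_idx)→5150, (C,hash)→5600, (B,nl)→5900, (C,merge)→34550 …(+1); best=3250 via (B,hash)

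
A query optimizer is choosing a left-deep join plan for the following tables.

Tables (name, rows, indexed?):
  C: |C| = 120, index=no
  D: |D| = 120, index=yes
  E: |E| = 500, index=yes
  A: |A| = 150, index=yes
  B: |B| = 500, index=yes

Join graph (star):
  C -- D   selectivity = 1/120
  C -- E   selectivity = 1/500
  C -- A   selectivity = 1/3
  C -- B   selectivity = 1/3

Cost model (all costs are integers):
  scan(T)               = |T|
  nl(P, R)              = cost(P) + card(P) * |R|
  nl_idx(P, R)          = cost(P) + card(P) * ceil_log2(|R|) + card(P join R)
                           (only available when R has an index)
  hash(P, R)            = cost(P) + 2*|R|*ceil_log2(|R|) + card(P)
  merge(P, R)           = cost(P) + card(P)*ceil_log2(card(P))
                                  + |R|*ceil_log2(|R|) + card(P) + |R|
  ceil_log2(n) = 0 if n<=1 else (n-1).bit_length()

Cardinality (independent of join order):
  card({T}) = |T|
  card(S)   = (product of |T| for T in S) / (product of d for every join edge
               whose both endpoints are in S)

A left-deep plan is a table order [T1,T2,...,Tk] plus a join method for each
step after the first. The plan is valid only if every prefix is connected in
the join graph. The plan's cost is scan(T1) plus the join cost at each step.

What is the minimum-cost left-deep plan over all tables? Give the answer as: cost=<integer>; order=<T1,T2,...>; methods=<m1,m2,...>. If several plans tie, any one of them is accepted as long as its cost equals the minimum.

Selinger DP (subsets sized 1..n):
  {C}: scan cost=120, card=120
  {D}: scan cost=120, card=120
  {E}: scan cost=500, card=500
  {A}: scan cost=150, card=150
  {B}: scan cost=500, card=500
  {CD}: card=120; try (D,nl_idx)→1080, (D,hash)→1920, (C,hash)→1920, (D,merge)→2040, (C,merge)→2040, (D,nl)→14520 …(+1); best=1080 via (D,nl_idx)
  {CE}: card=120; try (E,nl_idx)→1320, (C,hash)→2680, (E,merge)→6080, (C,merge)→6460, (E,hash)→9240, (E,nl)→60120 …(+1); best=1320 via (E,nl_idx)
  {AC}: card=6000; try (C,hash)→1980, (A,merge)→2430, (C,merge)→2460, (A,hash)→2640, (A,nl_idx)→7080, (A,nl)→18120 …(+1); best=1980 via (C,hash)
  {BC}: card=20000; try (C,hash)→2680, (B,merge)→6080, (C,merge)→6460, (B,hash)→9240, (B,nl_idx)→21200, (B,nl)→60120 …(+1); best=2680 via (C,hash)
  {CDE}: card=120; try (E,nl_idx)→2280, (D,nl_idx)→2280, (D,hash)→3120, (D,merge)→3240, (E,merge)→7040, (E,hash)→10200 …(+2); best=2280 via (E,nl_idx)
  {ACD}: card=6000; try (A,merge)→3390, (A,hash)→3600, (A,nl_idx)→8040, (D,hash)→9660, (A,nl)→19080, (D,nl_idx)→49980 …(+2); best=3390 via (A,merge)
  {BCD}: card=20000; try (B,merge)→7040, (B,hash)→10200, (B,nl_idx)→22160, (D,hash)→24360, (B,nl)→61080, (D,nl_idx)→162680 …(+2); best=7040 via (B,merge)
  {ACE}: card=6000; try (A,merge)→3630, (A,hash)→3840, (A,nl_idx)→8280, (E,hash)→16980, (A,nl)→19320, (E,nl_idx)→61980 …(+2); best=3630 via (A,merge)
  {BCE}: card=20000; try (B,merge)→7280, (B,hash)→10440, (B,nl_idx)→22400, (E,hash)→31680, (B,nl)→61320, (E,nl_idx)→202680 …(+2); best=7280 via (B,merge)
  {ABC}: card=1000000; try (B,hash)→16980, (A,hash)→25080, (B,merge)→90980, (A,merge)→324030, (B,nl_idx)→1055980, (A,nl_idx)→1162680 …(+2); best=16980 via (B,hash)
  {ACDE}: card=6000; try (A,merge)→4590, (A,hash)→4800, (A,nl_idx)→9240, (D,hash)→11310, (E,hash)→18390, (A,nl)→20280 …(+6); best=4590 via (A,merge)
  {BCDE}: card=20000; try (B,merge)→8240, (B,hash)→11400, (B,nl_idx)→23360, (D,hash)→28960, (E,hash)→36040, (B,nl)→62280 …(+6); best=8240 via (B,merge)
  {ABCD}: card=1000000; try (B,hash)→18390, (A,hash)→29440, (B,merge)→92390, (A,merge)→328390, (D,hash)→1018660, (B,nl_idx)→1057390 …(+6); best=18390 via (B,hash)
  {ABCE}: card=1000000; try (B,hash)→18630, (A,hash)→29680, (B,merge)→92630, (A,merge)→328630, (E,hash)→1025980, (B,nl_idx)→1057630 …(+6); best=18630 via (B,hash)
  {ABCDE}: card=1000000; try (B,hash)→19590, (A,hash)→30640, (B,merge)→93590, (A,merge)→329590, (D,hash)→1020310, (E,hash)→1027390 …(+10); best=19590 via (B,hash)

cost=19590; order=C,D,E,A,B; methods=nl_idx,nl_idx,merge,hash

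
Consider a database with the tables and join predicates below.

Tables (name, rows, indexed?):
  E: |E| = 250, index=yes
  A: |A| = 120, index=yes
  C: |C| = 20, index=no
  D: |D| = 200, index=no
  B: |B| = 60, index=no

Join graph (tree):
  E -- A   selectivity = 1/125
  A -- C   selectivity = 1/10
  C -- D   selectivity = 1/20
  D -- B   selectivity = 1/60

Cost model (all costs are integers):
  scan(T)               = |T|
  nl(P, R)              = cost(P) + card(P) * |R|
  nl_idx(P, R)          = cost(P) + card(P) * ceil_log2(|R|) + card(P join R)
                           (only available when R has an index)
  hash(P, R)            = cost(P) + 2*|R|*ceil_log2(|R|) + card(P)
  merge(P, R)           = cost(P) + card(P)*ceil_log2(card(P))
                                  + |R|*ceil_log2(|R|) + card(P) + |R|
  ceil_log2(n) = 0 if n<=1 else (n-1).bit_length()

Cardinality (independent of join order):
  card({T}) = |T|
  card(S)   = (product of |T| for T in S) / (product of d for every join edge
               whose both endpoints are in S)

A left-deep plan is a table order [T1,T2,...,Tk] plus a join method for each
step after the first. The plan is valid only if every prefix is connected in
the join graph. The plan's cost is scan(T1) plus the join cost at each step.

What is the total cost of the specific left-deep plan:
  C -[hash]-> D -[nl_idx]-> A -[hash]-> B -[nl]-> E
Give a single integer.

610160

step 1: scan C: cost=20, card=20
step 2: join D via hash
    card(P join D) = 20*200/(20) = 200
    cost = 20 + 2*200*8 + 20 = 3240
step 3: join A via nl_idx
    card(P join A) = 200*120/(10) = 2400
    cost = 3240 + 200*7 + 2400 = 7040
step 4: join B via hash
    card(P join B) = 2400*60/(60) = 2400
    cost = 7040 + 2*60*6 + 2400 = 10160
step 5: join E via nl
    card(P join E) = 2400*250/(125) = 4800
    cost = 10160 + 2400*250 = 610160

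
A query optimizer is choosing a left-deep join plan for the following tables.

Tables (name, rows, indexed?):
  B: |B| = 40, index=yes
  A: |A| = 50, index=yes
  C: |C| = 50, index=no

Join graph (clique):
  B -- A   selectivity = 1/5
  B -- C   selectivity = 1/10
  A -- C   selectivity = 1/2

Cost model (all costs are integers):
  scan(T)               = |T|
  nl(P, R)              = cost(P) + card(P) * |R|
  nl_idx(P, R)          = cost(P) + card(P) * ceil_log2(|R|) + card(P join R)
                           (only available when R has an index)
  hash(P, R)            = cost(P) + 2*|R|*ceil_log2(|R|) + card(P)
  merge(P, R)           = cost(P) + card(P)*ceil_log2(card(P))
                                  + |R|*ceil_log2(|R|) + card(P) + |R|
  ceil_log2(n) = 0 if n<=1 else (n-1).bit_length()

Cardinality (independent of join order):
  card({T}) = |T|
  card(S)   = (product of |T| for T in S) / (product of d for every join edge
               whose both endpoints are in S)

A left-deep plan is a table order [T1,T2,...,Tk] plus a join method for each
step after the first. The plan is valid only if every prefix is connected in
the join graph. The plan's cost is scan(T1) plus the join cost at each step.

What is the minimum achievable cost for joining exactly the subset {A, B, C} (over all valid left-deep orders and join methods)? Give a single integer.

Selinger DP over subsets of {A,B,C}:
  {B}: scan cost=40, card=40
  {A}: scan cost=50, card=50
  {C}: scan cost=50, card=50
  {AB}: card=400; try (B,hash)→580, (A,merge)→670, (B,merge)→680, (A,hash)→680, (A,nl_idx)→680, (B,nl_idx)→750 …(+2); best=580 via (B,hash)
  {BC}: card=200; try (B,nl_idx)→550, (B,hash)→580, (C,merge)→670, (C,hash)→680, (B,merge)→680, (C,nl)→2040 …(+1); best=550 via (B,nl_idx)
  {AC}: card=1250; try (C,hash)→700, (A,hash)→700, (C,merge)→750, (A,merge)→750, (A,nl_idx)→1600, (C,nl)→2550 …(+1); best=700 via (C,hash)
  {ABC}: card=1000; try (A,hash)→1350, (C,hash)→1580, (B,hash)→2430, (A,merge)→2700, (A,nl_idx)→2750, (C,merge)→4930 …(+5); best=1350 via (A,hash)

1350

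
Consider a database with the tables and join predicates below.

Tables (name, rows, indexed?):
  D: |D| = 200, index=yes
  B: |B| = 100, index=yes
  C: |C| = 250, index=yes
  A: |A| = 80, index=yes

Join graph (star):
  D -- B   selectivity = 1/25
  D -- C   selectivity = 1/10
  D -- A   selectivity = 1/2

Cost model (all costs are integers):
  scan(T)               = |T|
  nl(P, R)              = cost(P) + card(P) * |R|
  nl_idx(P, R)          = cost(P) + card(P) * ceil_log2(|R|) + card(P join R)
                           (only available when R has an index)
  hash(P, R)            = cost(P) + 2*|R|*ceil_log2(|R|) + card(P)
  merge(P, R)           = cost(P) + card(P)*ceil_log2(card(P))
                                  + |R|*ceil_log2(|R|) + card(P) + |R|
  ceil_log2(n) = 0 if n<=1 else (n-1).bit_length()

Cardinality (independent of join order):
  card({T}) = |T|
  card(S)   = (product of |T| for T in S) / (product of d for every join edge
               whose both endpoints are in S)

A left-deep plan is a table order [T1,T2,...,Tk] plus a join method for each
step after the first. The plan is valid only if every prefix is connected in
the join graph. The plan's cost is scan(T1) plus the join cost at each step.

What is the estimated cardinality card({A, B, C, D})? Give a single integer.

Tables in S: A(80), B(100), C(250), D(200)
Edges inside S: D-B(d=25), D-C(d=10), D-A(d=2)
numerator = 80 * 100 * 250 * 200 = 400000000
denominator = 25 * 10 * 2 = 500
card(S) = 400000000 / 500 = 800000

800000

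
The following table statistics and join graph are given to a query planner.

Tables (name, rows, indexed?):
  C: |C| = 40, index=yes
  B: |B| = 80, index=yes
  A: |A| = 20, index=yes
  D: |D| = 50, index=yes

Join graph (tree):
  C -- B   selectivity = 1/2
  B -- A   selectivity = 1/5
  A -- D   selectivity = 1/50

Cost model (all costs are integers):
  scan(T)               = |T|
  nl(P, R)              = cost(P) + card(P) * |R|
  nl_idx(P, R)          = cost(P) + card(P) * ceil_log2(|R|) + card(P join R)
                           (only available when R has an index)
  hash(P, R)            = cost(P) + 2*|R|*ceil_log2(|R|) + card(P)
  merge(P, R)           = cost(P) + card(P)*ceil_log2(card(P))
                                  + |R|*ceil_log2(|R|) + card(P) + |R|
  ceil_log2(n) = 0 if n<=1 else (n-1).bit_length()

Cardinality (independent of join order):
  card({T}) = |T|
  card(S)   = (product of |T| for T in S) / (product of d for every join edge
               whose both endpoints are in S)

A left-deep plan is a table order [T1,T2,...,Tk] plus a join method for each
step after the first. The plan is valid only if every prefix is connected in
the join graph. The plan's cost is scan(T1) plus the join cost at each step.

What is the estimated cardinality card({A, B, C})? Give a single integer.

6400

Tables in S: A(20), B(80), C(40)
Edges inside S: C-B(d=2), B-A(d=5)
numerator = 20 * 80 * 40 = 64000
denominator = 2 * 5 = 10
card(S) = 64000 / 10 = 6400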